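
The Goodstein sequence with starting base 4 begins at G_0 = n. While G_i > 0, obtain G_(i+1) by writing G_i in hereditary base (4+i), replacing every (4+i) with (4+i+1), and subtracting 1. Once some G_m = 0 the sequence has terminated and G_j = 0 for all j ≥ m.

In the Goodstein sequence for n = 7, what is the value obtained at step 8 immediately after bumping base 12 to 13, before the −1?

G_0=7  [base 4] 4 + 3  →[4↦5]→  5 + 3 = 8  −1 ⇒ G_1=7
G_1=7  [base 5] 5 + 2  →[5↦6]→  6 + 2 = 8  −1 ⇒ G_2=7
G_2=7  [base 6] 6 + 1  →[6↦7]→  7 + 1 = 8  −1 ⇒ G_3=7
G_3=7  [base 7] 7  →[7↦8]→  8 = 8  −1 ⇒ G_4=7
G_4=7  [base 8] 7  →[8↦9]→  7 = 7  −1 ⇒ G_5=6
G_5=6  [base 9] 6  →[9↦10]→  6 = 6  −1 ⇒ G_6=5
G_6=5  [base 10] 5  →[10↦11]→  5 = 5  −1 ⇒ G_7=4
G_7=4  [base 11] 4  →[11↦12]→  4 = 4  −1 ⇒ G_8=3
G_8=3  [base 12] 3  →[12↦13]→  3 = 3  −1 ⇒ G_9=2

3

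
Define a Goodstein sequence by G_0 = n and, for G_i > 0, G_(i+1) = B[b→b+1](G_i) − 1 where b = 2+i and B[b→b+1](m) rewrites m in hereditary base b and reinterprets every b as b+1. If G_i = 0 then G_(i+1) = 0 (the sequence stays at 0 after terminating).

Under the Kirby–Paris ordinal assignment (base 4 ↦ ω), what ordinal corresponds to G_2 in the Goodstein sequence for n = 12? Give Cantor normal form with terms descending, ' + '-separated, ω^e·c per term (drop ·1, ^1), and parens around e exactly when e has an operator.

ω^(ω + 1) + ω^2·2 + ω·2 + 1

step 0: 12 = 2^(2 + 1) + 2^2; sub 3 for 2: 3^(3 + 1) + 3^3; = 108; G_1 = 108−1 = 107
step 1: 107 = 3^(3 + 1) + 2·3^2 + 2·3 + 2; sub 4 for 3: 4^(4 + 1) + 2·4^2 + 2·4 + 2; = 1066; G_2 = 1066−1 = 1065
step 2: 1065 = 4^(4 + 1) + 2·4^2 + 2·4 + 1; sub 5 for 4: 5^(5 + 1) + 2·5^2 + 2·5 + 1; = 15686; G_3 = 15686−1 = 15685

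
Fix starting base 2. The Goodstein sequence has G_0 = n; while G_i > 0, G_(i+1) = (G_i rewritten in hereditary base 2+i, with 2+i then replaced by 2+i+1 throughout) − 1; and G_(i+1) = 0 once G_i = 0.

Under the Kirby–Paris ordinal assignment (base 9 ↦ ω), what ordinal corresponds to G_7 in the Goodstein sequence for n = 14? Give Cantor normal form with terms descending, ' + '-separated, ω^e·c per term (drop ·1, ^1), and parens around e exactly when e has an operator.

ω^(ω + 1) + ω^5·5 + ω^4·5 + ω^3·5 + ω^2·5 + ω·5 + 2

base 2: 14 = 2^(2 + 1) + 2^2 + 2; at 3: 3^(3 + 1) + 3^3 + 3 = 111; next = 110
base 3: 110 = 3^(3 + 1) + 3^3 + 2; at 4: 4^(4 + 1) + 4^4 + 2 = 1282; next = 1281
base 4: 1281 = 4^(4 + 1) + 4^4 + 1; at 5: 5^(5 + 1) + 5^5 + 1 = 18751; next = 18750
base 5: 18750 = 5^(5 + 1) + 5^5; at 6: 6^(6 + 1) + 6^6 = 326592; next = 326591
base 6: 326591 = 6^(6 + 1) + 5·6^5 + 5·6^4 + 5·6^3 + 5·6^2 + 5·6 + 5; at 7: 7^(7 + 1) + 5·7^5 + 5·7^4 + 5·7^3 + 5·7^2 + 5·7 + 5 = 5862841; next = 5862840
base 7: 5862840 = 7^(7 + 1) + 5·7^5 + 5·7^4 + 5·7^3 + 5·7^2 + 5·7 + 4; at 8: 8^(8 + 1) + 5·8^5 + 5·8^4 + 5·8^3 + 5·8^2 + 5·8 + 4 = 134404972; next = 134404971
base 8: 134404971 = 8^(8 + 1) + 5·8^5 + 5·8^4 + 5·8^3 + 5·8^2 + 5·8 + 3; at 9: 9^(9 + 1) + 5·9^5 + 5·9^4 + 5·9^3 + 5·9^2 + 5·9 + 3 = 3487116549; next = 3487116548
base 9: 3487116548 = 9^(9 + 1) + 5·9^5 + 5·9^4 + 5·9^3 + 5·9^2 + 5·9 + 2; at 10: 10^(10 + 1) + 5·10^5 + 5·10^4 + 5·10^3 + 5·10^2 + 5·10 + 2 = 100000555552; next = 100000555551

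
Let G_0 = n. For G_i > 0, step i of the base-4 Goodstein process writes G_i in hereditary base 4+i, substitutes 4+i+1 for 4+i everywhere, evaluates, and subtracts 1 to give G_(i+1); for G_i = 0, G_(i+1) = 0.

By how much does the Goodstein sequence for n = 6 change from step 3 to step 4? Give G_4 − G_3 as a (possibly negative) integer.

-1

[0] 6 ≡ 4 + 2 (base 4). Lift 5: 7. −1: 6.
[1] 6 ≡ 5 + 1 (base 5). Lift 6: 7. −1: 6.
[2] 6 ≡ 6 (base 6). Lift 7: 7. −1: 6.
[3] 6 ≡ 6 (base 7). Lift 8: 6. −1: 5.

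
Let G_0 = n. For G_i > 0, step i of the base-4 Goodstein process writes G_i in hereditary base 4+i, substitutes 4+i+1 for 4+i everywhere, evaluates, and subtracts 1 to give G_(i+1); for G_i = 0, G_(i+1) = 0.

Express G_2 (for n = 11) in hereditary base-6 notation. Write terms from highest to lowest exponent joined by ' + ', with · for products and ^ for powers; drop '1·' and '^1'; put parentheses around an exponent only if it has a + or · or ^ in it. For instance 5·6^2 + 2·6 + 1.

11 —HB4→ 2·4 + 3 —bump→ 2·5 + 3 = 13 —(−1)→ 12
12 —HB5→ 2·5 + 2 —bump→ 2·6 + 2 = 14 —(−1)→ 13
13 —HB6→ 2·6 + 1 —bump→ 2·7 + 1 = 15 —(−1)→ 14

2·6 + 1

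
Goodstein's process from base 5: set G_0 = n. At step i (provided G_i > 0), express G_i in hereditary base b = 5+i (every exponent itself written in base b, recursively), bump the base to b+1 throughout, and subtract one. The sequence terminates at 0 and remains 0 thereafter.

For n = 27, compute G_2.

i=0: 27 = 5^2 + 2 (b=5); 5→6: 6^2 + 2 = 38; 38−1 = 37
i=1: 37 = 6^2 + 1 (b=6); 6→7: 7^2 + 1 = 50; 50−1 = 49
i=2: 49 = 7^2 (b=7); 7→8: 8^2 = 64; 64−1 = 63

49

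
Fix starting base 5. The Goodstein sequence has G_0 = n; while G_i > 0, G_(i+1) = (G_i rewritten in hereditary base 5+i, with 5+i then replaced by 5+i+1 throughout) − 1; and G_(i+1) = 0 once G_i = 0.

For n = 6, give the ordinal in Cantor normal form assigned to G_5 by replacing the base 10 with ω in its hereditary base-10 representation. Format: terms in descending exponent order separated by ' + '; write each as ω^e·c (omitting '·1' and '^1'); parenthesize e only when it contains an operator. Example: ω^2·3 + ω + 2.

base 5: 6 = 5 + 1; at 6: 6 + 1 = 7; next = 6
base 6: 6 = 6; at 7: 7 = 7; next = 6
base 7: 6 = 6; at 8: 6 = 6; next = 5
base 8: 5 = 5; at 9: 5 = 5; next = 4
base 9: 4 = 4; at 10: 4 = 4; next = 3
base 10: 3 = 3; at 11: 3 = 3; next = 2

3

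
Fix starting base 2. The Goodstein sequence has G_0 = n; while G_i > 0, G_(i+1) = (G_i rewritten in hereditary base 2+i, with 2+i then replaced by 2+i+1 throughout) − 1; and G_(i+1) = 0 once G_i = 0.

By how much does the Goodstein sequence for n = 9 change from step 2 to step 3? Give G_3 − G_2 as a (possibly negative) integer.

(0) 9|_2 = 2^(2 + 1) + 1 ↦ 3^(3 + 1) + 1|_3 = 82 ⇒ 81
(1) 81|_3 = 3^(3 + 1) ↦ 4^(4 + 1)|_4 = 1024 ⇒ 1023
(2) 1023|_4 = 3·4^4 + 3·4^3 + 3·4^2 + 3·4 + 3 ↦ 3·5^5 + 3·5^3 + 3·5^2 + 3·5 + 3|_5 = 9843 ⇒ 9842

8819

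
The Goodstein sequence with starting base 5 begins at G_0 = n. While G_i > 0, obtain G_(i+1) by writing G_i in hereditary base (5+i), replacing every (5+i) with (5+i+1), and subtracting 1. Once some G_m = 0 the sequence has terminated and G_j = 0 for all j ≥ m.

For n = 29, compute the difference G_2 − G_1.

step 0: 29 = 5^2 + 4; sub 6 for 5: 6^2 + 4; = 40; G_1 = 40−1 = 39
step 1: 39 = 6^2 + 3; sub 7 for 6: 7^2 + 3; = 52; G_2 = 52−1 = 51

12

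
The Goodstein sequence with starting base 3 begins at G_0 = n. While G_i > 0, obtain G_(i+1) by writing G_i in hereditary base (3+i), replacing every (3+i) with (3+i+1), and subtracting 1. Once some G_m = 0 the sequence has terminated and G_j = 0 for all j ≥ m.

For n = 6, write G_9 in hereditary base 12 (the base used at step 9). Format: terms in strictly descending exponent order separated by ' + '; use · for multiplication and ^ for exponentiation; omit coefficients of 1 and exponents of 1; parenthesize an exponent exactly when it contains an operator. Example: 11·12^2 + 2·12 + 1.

i=0: 6 = 2·3 (b=3); 3→4: 2·4 = 8; 8−1 = 7
i=1: 7 = 4 + 3 (b=4); 4→5: 5 + 3 = 8; 8−1 = 7
i=2: 7 = 5 + 2 (b=5); 5→6: 6 + 2 = 8; 8−1 = 7
i=3: 7 = 6 + 1 (b=6); 6→7: 7 + 1 = 8; 8−1 = 7
i=4: 7 = 7 (b=7); 7→8: 8 = 8; 8−1 = 7
i=5: 7 = 7 (b=8); 8→9: 7 = 7; 7−1 = 6
i=6: 6 = 6 (b=9); 9→10: 6 = 6; 6−1 = 5
i=7: 5 = 5 (b=10); 10→11: 5 = 5; 5−1 = 4
i=8: 4 = 4 (b=11); 11→12: 4 = 4; 4−1 = 3

3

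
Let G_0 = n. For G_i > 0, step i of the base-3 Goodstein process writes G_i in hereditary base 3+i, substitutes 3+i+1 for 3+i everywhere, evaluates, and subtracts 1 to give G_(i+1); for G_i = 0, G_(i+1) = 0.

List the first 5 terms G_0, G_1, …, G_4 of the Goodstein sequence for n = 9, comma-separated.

9 —HB3→ 3^2 —bump→ 4^2 = 16 —(−1)→ 15
15 —HB4→ 3·4 + 3 —bump→ 3·5 + 3 = 18 —(−1)→ 17
17 —HB5→ 3·5 + 2 —bump→ 3·6 + 2 = 20 —(−1)→ 19
19 —HB6→ 3·6 + 1 —bump→ 3·7 + 1 = 22 —(−1)→ 21

9, 15, 17, 19, 21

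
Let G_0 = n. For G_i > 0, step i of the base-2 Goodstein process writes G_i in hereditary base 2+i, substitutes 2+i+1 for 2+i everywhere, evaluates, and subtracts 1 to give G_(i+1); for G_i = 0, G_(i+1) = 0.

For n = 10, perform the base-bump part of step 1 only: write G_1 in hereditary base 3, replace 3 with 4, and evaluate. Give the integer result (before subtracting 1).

1026

G_0=10  [base 2] 2^(2 + 1) + 2  →[2↦3]→  3^(3 + 1) + 3 = 84  −1 ⇒ G_1=83
G_1=83  [base 3] 3^(3 + 1) + 2  →[3↦4]→  4^(4 + 1) + 2 = 1026  −1 ⇒ G_2=1025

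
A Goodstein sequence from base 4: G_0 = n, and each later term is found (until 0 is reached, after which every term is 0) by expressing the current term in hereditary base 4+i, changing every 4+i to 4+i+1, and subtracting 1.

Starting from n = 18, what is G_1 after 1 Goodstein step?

(0) 18|_4 = 4^2 + 2 ↦ 5^2 + 2|_5 = 27 ⇒ 26
(1) 26|_5 = 5^2 + 1 ↦ 6^2 + 1|_6 = 37 ⇒ 36

26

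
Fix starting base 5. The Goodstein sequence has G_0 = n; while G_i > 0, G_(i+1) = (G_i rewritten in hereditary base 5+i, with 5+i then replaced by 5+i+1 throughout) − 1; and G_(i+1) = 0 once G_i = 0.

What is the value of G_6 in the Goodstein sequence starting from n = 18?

28

step 0: 18 = 3·5 + 3; sub 6 for 5: 3·6 + 3; = 21; G_1 = 21−1 = 20
step 1: 20 = 3·6 + 2; sub 7 for 6: 3·7 + 2; = 23; G_2 = 23−1 = 22
step 2: 22 = 3·7 + 1; sub 8 for 7: 3·8 + 1; = 25; G_3 = 25−1 = 24
step 3: 24 = 3·8; sub 9 for 8: 3·9; = 27; G_4 = 27−1 = 26
step 4: 26 = 2·9 + 8; sub 10 for 9: 2·10 + 8; = 28; G_5 = 28−1 = 27
step 5: 27 = 2·10 + 7; sub 11 for 10: 2·11 + 7; = 29; G_6 = 29−1 = 28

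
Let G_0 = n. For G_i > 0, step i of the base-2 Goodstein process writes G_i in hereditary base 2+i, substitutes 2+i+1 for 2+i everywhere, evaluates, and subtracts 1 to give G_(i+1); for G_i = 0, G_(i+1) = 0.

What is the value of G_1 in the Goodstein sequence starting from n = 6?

29

6 —HB2→ 2^2 + 2 —bump→ 3^3 + 3 = 30 —(−1)→ 29
29 —HB3→ 3^3 + 2 —bump→ 4^4 + 2 = 258 —(−1)→ 257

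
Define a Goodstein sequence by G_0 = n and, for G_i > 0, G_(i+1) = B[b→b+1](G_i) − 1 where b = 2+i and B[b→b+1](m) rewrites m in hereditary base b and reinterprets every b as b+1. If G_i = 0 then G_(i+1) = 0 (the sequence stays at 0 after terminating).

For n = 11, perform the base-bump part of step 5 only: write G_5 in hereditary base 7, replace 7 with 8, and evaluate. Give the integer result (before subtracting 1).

134217728

[0] 11 ≡ 2^(2 + 1) + 2 + 1 (base 2). Lift 3: 85. −1: 84.
[1] 84 ≡ 3^(3 + 1) + 3 (base 3). Lift 4: 1028. −1: 1027.
[2] 1027 ≡ 4^(4 + 1) + 3 (base 4). Lift 5: 15628. −1: 15627.
[3] 15627 ≡ 5^(5 + 1) + 2 (base 5). Lift 6: 279938. −1: 279937.
[4] 279937 ≡ 6^(6 + 1) + 1 (base 6). Lift 7: 5764802. −1: 5764801.
[5] 5764801 ≡ 7^(7 + 1) (base 7). Lift 8: 134217728. −1: 134217727.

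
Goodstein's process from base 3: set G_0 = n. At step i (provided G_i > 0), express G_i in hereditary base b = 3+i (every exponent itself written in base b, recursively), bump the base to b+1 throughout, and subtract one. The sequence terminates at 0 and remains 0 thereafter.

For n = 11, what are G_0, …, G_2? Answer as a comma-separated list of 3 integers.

11, 17, 25

[0] 11 ≡ 3^2 + 2 (base 3). Lift 4: 18. −1: 17.
[1] 17 ≡ 4^2 + 1 (base 4). Lift 5: 26. −1: 25.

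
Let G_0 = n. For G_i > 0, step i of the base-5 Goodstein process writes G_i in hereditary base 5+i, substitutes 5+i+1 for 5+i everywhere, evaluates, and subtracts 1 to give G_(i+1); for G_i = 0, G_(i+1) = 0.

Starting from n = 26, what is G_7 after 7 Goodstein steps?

73

[0] 26 ≡ 5^2 + 1 (base 5). Lift 6: 37. −1: 36.
[1] 36 ≡ 6^2 (base 6). Lift 7: 49. −1: 48.
[2] 48 ≡ 6·7 + 6 (base 7). Lift 8: 54. −1: 53.
[3] 53 ≡ 6·8 + 5 (base 8). Lift 9: 59. −1: 58.
[4] 58 ≡ 6·9 + 4 (base 9). Lift 10: 64. −1: 63.
[5] 63 ≡ 6·10 + 3 (base 10). Lift 11: 69. −1: 68.
[6] 68 ≡ 6·11 + 2 (base 11). Lift 12: 74. −1: 73.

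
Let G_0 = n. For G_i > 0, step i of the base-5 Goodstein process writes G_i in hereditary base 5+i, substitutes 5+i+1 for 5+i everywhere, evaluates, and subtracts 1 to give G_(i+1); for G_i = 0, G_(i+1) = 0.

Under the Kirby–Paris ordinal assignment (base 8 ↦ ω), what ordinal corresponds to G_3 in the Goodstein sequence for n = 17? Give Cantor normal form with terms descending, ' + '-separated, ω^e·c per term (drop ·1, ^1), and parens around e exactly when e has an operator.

(0) 17|_5 = 3·5 + 2 ↦ 3·6 + 2|_6 = 20 ⇒ 19
(1) 19|_6 = 3·6 + 1 ↦ 3·7 + 1|_7 = 22 ⇒ 21
(2) 21|_7 = 3·7 ↦ 3·8|_8 = 24 ⇒ 23
(3) 23|_8 = 2·8 + 7 ↦ 2·9 + 7|_9 = 25 ⇒ 24

ω·2 + 7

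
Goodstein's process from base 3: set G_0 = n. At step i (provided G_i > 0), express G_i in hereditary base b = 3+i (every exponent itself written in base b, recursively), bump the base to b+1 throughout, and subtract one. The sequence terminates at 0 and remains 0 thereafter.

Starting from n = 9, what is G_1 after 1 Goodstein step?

9 —HB3→ 3^2 —bump→ 4^2 = 16 —(−1)→ 15
15 —HB4→ 3·4 + 3 —bump→ 3·5 + 3 = 18 —(−1)→ 17

15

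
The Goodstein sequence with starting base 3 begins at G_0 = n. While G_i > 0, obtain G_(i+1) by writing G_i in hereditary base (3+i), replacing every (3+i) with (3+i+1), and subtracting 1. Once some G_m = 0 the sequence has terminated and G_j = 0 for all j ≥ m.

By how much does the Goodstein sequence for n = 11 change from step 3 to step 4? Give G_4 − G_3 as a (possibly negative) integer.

4

base 3: 11 = 3^2 + 2; at 4: 4^2 + 2 = 18; next = 17
base 4: 17 = 4^2 + 1; at 5: 5^2 + 1 = 26; next = 25
base 5: 25 = 5^2; at 6: 6^2 = 36; next = 35
base 6: 35 = 5·6 + 5; at 7: 5·7 + 5 = 40; next = 39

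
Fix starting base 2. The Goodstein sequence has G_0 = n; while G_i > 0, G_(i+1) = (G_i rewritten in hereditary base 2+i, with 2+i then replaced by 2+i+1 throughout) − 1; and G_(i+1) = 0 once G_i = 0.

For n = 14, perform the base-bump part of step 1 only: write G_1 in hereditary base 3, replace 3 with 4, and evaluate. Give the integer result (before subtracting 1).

1282

G_0=14  [base 2] 2^(2 + 1) + 2^2 + 2  →[2↦3]→  3^(3 + 1) + 3^3 + 3 = 111  −1 ⇒ G_1=110
G_1=110  [base 3] 3^(3 + 1) + 3^3 + 2  →[3↦4]→  4^(4 + 1) + 4^4 + 2 = 1282  −1 ⇒ G_2=1281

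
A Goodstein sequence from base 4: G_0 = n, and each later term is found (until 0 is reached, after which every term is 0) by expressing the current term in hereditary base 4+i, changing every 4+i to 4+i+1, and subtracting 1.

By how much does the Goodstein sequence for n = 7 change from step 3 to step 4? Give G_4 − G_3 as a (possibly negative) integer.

step 0: 7 = 4 + 3; sub 5 for 4: 5 + 3; = 8; G_1 = 8−1 = 7
step 1: 7 = 5 + 2; sub 6 for 5: 6 + 2; = 8; G_2 = 8−1 = 7
step 2: 7 = 6 + 1; sub 7 for 6: 7 + 1; = 8; G_3 = 8−1 = 7
step 3: 7 = 7; sub 8 for 7: 8; = 8; G_4 = 8−1 = 7

0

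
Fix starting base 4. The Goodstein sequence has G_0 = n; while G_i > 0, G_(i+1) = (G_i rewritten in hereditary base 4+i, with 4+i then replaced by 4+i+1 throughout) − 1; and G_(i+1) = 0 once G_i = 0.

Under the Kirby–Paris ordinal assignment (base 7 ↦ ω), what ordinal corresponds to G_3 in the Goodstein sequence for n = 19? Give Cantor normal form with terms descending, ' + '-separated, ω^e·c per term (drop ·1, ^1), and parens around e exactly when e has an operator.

step 0: 19 = 4^2 + 3; sub 5 for 4: 5^2 + 3; = 28; G_1 = 28−1 = 27
step 1: 27 = 5^2 + 2; sub 6 for 5: 6^2 + 2; = 38; G_2 = 38−1 = 37
step 2: 37 = 6^2 + 1; sub 7 for 6: 7^2 + 1; = 50; G_3 = 50−1 = 49
step 3: 49 = 7^2; sub 8 for 7: 8^2; = 64; G_4 = 64−1 = 63

ω^2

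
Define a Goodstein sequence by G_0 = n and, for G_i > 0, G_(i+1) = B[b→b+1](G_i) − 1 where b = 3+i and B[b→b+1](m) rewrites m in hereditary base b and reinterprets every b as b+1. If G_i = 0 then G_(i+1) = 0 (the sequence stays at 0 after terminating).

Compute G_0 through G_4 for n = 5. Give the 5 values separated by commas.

i=0: 5 = 3 + 2 (b=3); 3→4: 4 + 2 = 6; 6−1 = 5
i=1: 5 = 4 + 1 (b=4); 4→5: 5 + 1 = 6; 6−1 = 5
i=2: 5 = 5 (b=5); 5→6: 6 = 6; 6−1 = 5
i=3: 5 = 5 (b=6); 6→7: 5 = 5; 5−1 = 4

5, 5, 5, 5, 4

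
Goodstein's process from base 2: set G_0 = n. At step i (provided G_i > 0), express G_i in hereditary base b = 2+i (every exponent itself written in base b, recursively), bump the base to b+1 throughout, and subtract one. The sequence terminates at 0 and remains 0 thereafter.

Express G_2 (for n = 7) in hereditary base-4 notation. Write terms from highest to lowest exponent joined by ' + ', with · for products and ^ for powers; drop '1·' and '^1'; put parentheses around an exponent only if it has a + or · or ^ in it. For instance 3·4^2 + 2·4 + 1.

(0) 7|_2 = 2^2 + 2 + 1 ↦ 3^3 + 3 + 1|_3 = 31 ⇒ 30
(1) 30|_3 = 3^3 + 3 ↦ 4^4 + 4|_4 = 260 ⇒ 259
(2) 259|_4 = 4^4 + 3 ↦ 5^5 + 3|_5 = 3128 ⇒ 3127

4^4 + 3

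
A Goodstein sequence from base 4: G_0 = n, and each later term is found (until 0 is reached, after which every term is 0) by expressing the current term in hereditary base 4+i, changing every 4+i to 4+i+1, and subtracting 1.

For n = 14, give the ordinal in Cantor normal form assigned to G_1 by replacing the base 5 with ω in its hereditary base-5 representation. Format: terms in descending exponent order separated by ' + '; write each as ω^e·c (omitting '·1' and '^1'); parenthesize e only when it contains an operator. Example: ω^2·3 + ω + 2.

ω·3 + 1

G_0=14  [base 4] 3·4 + 2  →[4↦5]→  3·5 + 2 = 17  −1 ⇒ G_1=16
G_1=16  [base 5] 3·5 + 1  →[5↦6]→  3·6 + 1 = 19  −1 ⇒ G_2=18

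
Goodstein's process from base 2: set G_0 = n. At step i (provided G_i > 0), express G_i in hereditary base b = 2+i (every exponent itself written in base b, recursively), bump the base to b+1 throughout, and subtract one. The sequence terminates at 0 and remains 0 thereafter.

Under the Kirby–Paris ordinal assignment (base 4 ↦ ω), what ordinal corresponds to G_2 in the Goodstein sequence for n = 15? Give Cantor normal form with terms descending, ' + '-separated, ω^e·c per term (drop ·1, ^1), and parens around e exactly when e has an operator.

base 2: 15 = 2^(2 + 1) + 2^2 + 2 + 1; at 3: 3^(3 + 1) + 3^3 + 3 + 1 = 112; next = 111
base 3: 111 = 3^(3 + 1) + 3^3 + 3; at 4: 4^(4 + 1) + 4^4 + 4 = 1284; next = 1283
base 4: 1283 = 4^(4 + 1) + 4^4 + 3; at 5: 5^(5 + 1) + 5^5 + 3 = 18753; next = 18752

ω^(ω + 1) + ω^ω + 3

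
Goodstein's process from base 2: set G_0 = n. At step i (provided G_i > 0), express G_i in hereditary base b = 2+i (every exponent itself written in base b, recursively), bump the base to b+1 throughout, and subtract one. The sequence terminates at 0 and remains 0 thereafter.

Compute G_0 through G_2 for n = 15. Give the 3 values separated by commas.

15, 111, 1283

[0] 15 ≡ 2^(2 + 1) + 2^2 + 2 + 1 (base 2). Lift 3: 112. −1: 111.
[1] 111 ≡ 3^(3 + 1) + 3^3 + 3 (base 3). Lift 4: 1284. −1: 1283.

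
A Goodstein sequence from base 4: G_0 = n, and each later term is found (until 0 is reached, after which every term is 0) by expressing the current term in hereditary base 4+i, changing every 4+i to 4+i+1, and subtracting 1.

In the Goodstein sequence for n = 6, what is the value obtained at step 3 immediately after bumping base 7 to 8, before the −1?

6

G_0=6  [base 4] 4 + 2  →[4↦5]→  5 + 2 = 7  −1 ⇒ G_1=6
G_1=6  [base 5] 5 + 1  →[5↦6]→  6 + 1 = 7  −1 ⇒ G_2=6
G_2=6  [base 6] 6  →[6↦7]→  7 = 7  −1 ⇒ G_3=6
G_3=6  [base 7] 6  →[7↦8]→  6 = 6  −1 ⇒ G_4=5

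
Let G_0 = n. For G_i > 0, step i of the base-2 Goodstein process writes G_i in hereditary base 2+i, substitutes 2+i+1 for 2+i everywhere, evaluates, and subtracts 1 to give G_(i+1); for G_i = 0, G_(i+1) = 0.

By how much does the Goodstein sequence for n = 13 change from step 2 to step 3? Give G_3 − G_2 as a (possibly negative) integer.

i=0: 13 = 2^(2 + 1) + 2^2 + 1 (b=2); 2→3: 3^(3 + 1) + 3^3 + 1 = 109; 109−1 = 108
i=1: 108 = 3^(3 + 1) + 3^3 (b=3); 3→4: 4^(4 + 1) + 4^4 = 1280; 1280−1 = 1279
i=2: 1279 = 4^(4 + 1) + 3·4^3 + 3·4^2 + 3·4 + 3 (b=4); 4→5: 5^(5 + 1) + 3·5^3 + 3·5^2 + 3·5 + 3 = 16093; 16093−1 = 16092

14813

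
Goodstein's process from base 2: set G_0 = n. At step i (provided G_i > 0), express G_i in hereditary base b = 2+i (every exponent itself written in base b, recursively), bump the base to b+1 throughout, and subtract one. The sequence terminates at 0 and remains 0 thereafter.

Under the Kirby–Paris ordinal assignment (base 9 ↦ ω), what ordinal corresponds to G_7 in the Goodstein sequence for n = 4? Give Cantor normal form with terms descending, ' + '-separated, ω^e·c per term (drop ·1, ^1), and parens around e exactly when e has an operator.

step 0: 4 = 2^2; sub 3 for 2: 3^3; = 27; G_1 = 27−1 = 26
step 1: 26 = 2·3^2 + 2·3 + 2; sub 4 for 3: 2·4^2 + 2·4 + 2; = 42; G_2 = 42−1 = 41
step 2: 41 = 2·4^2 + 2·4 + 1; sub 5 for 4: 2·5^2 + 2·5 + 1; = 61; G_3 = 61−1 = 60
step 3: 60 = 2·5^2 + 2·5; sub 6 for 5: 2·6^2 + 2·6; = 84; G_4 = 84−1 = 83
step 4: 83 = 2·6^2 + 6 + 5; sub 7 for 6: 2·7^2 + 7 + 5; = 110; G_5 = 110−1 = 109
step 5: 109 = 2·7^2 + 7 + 4; sub 8 for 7: 2·8^2 + 8 + 4; = 140; G_6 = 140−1 = 139
step 6: 139 = 2·8^2 + 8 + 3; sub 9 for 8: 2·9^2 + 9 + 3; = 174; G_7 = 174−1 = 173
step 7: 173 = 2·9^2 + 9 + 2; sub 10 for 9: 2·10^2 + 10 + 2; = 212; G_8 = 212−1 = 211

ω^2·2 + ω + 2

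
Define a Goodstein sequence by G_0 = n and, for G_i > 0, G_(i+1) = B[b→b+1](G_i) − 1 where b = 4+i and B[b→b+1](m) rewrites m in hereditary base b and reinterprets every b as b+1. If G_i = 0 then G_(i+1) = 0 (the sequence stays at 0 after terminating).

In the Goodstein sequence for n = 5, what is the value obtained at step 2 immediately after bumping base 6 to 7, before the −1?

5

(0) 5|_4 = 4 + 1 ↦ 5 + 1|_5 = 6 ⇒ 5
(1) 5|_5 = 5 ↦ 6|_6 = 6 ⇒ 5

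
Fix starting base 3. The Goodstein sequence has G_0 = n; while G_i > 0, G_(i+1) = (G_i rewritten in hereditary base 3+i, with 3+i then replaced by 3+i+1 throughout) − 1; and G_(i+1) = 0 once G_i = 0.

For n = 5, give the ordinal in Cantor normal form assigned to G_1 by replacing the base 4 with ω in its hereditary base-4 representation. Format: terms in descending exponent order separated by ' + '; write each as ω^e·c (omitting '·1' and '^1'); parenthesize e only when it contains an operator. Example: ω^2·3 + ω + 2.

G_0 = 5. HB_3(5) = 3 + 2. Bump = 6. G_1 = 5.
G_1 = 5. HB_4(5) = 4 + 1. Bump = 6. G_2 = 5.

ω + 1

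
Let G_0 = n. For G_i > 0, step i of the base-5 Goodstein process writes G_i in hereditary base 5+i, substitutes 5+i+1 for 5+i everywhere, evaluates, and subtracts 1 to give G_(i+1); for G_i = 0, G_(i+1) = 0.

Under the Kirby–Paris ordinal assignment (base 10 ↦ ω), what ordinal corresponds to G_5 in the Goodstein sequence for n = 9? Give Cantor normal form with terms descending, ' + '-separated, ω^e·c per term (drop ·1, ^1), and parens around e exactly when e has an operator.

G_0 = 9. HB_5(9) = 5 + 4. Bump = 10. G_1 = 9.
G_1 = 9. HB_6(9) = 6 + 3. Bump = 10. G_2 = 9.
G_2 = 9. HB_7(9) = 7 + 2. Bump = 10. G_3 = 9.
G_3 = 9. HB_8(9) = 8 + 1. Bump = 10. G_4 = 9.
G_4 = 9. HB_9(9) = 9. Bump = 10. G_5 = 9.
G_5 = 9. HB_10(9) = 9. Bump = 9. G_6 = 8.

9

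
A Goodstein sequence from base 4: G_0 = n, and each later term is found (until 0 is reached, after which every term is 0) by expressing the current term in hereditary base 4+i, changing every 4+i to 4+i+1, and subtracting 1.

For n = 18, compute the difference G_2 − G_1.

18 —HB4→ 4^2 + 2 —bump→ 5^2 + 2 = 27 —(−1)→ 26
26 —HB5→ 5^2 + 1 —bump→ 6^2 + 1 = 37 —(−1)→ 36

10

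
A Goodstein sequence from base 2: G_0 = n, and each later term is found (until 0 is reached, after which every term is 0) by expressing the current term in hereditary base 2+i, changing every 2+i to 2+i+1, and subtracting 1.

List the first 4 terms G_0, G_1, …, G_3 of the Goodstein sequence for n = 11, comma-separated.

i=0: 11 = 2^(2 + 1) + 2 + 1 (b=2); 2→3: 3^(3 + 1) + 3 + 1 = 85; 85−1 = 84
i=1: 84 = 3^(3 + 1) + 3 (b=3); 3→4: 4^(4 + 1) + 4 = 1028; 1028−1 = 1027
i=2: 1027 = 4^(4 + 1) + 3 (b=4); 4→5: 5^(5 + 1) + 3 = 15628; 15628−1 = 15627

11, 84, 1027, 15627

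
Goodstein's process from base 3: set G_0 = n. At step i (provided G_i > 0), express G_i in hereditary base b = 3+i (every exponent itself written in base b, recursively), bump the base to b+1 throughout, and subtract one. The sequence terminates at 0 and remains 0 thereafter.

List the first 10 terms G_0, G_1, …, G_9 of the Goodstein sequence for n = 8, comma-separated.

(0) 8|_3 = 2·3 + 2 ↦ 2·4 + 2|_4 = 10 ⇒ 9
(1) 9|_4 = 2·4 + 1 ↦ 2·5 + 1|_5 = 11 ⇒ 10
(2) 10|_5 = 2·5 ↦ 2·6|_6 = 12 ⇒ 11
(3) 11|_6 = 6 + 5 ↦ 7 + 5|_7 = 12 ⇒ 11
(4) 11|_7 = 7 + 4 ↦ 8 + 4|_8 = 12 ⇒ 11
(5) 11|_8 = 8 + 3 ↦ 9 + 3|_9 = 12 ⇒ 11
(6) 11|_9 = 9 + 2 ↦ 10 + 2|_10 = 12 ⇒ 11
(7) 11|_10 = 10 + 1 ↦ 11 + 1|_11 = 12 ⇒ 11
(8) 11|_11 = 11 ↦ 12|_12 = 12 ⇒ 11

8, 9, 10, 11, 11, 11, 11, 11, 11, 11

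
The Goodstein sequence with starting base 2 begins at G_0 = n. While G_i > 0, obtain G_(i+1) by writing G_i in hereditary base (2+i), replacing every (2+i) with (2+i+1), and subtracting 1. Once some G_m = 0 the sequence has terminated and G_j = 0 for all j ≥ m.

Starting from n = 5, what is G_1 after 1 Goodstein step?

G_0 = 5. HB_2(5) = 2^2 + 1. Bump = 28. G_1 = 27.
G_1 = 27. HB_3(27) = 3^3. Bump = 256. G_2 = 255.

27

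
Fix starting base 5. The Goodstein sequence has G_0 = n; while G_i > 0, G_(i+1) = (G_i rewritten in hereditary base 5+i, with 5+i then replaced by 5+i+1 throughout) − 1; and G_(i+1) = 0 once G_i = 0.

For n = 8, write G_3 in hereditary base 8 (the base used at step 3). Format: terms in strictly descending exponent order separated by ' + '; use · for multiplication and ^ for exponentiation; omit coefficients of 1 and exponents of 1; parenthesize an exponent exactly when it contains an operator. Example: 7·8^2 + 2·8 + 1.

8

step 0: 8 = 5 + 3; sub 6 for 5: 6 + 3; = 9; G_1 = 9−1 = 8
step 1: 8 = 6 + 2; sub 7 for 6: 7 + 2; = 9; G_2 = 9−1 = 8
step 2: 8 = 7 + 1; sub 8 for 7: 8 + 1; = 9; G_3 = 9−1 = 8
step 3: 8 = 8; sub 9 for 8: 9; = 9; G_4 = 9−1 = 8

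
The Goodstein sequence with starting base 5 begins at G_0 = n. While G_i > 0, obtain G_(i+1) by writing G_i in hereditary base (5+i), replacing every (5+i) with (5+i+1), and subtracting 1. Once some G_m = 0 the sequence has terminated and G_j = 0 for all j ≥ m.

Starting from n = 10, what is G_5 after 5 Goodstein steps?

G_0 = 10. HB_5(10) = 2·5. Bump = 12. G_1 = 11.
G_1 = 11. HB_6(11) = 6 + 5. Bump = 12. G_2 = 11.
G_2 = 11. HB_7(11) = 7 + 4. Bump = 12. G_3 = 11.
G_3 = 11. HB_8(11) = 8 + 3. Bump = 12. G_4 = 11.
G_4 = 11. HB_9(11) = 9 + 2. Bump = 12. G_5 = 11.
G_5 = 11. HB_10(11) = 10 + 1. Bump = 12. G_6 = 11.

11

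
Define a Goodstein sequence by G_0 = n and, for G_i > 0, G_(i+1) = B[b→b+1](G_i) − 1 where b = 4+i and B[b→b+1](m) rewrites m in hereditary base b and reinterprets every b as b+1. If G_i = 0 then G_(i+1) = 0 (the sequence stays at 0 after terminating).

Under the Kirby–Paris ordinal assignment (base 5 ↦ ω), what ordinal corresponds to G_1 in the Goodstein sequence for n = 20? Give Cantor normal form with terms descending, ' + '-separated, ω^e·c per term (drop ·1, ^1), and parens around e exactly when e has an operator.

ω^2 + 4

[0] 20 ≡ 4^2 + 4 (base 4). Lift 5: 30. −1: 29.
[1] 29 ≡ 5^2 + 4 (base 5). Lift 6: 40. −1: 39.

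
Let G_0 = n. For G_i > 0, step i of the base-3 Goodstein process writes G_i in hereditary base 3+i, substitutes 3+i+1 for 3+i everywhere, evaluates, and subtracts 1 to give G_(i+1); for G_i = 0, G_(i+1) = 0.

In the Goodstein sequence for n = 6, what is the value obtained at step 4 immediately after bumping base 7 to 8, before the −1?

8

6 —HB3→ 2·3 —bump→ 2·4 = 8 —(−1)→ 7
7 —HB4→ 4 + 3 —bump→ 5 + 3 = 8 —(−1)→ 7
7 —HB5→ 5 + 2 —bump→ 6 + 2 = 8 —(−1)→ 7
7 —HB6→ 6 + 1 —bump→ 7 + 1 = 8 —(−1)→ 7
7 —HB7→ 7 —bump→ 8 = 8 —(−1)→ 7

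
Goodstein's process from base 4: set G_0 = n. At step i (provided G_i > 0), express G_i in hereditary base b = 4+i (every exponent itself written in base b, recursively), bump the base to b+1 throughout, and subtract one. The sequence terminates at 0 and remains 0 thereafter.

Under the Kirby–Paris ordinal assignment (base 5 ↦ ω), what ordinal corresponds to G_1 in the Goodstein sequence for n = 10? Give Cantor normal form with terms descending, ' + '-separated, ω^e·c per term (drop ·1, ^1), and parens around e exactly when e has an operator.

ω·2 + 1

step 0: 10 = 2·4 + 2; sub 5 for 4: 2·5 + 2; = 12; G_1 = 12−1 = 11
step 1: 11 = 2·5 + 1; sub 6 for 5: 2·6 + 1; = 13; G_2 = 13−1 = 12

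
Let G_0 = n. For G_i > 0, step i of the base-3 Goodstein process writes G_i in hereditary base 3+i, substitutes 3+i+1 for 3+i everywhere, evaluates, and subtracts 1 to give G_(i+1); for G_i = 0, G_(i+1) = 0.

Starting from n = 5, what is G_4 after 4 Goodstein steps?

4

[0] 5 ≡ 3 + 2 (base 3). Lift 4: 6. −1: 5.
[1] 5 ≡ 4 + 1 (base 4). Lift 5: 6. −1: 5.
[2] 5 ≡ 5 (base 5). Lift 6: 6. −1: 5.
[3] 5 ≡ 5 (base 6). Lift 7: 5. −1: 4.
[4] 4 ≡ 4 (base 7). Lift 8: 4. −1: 3.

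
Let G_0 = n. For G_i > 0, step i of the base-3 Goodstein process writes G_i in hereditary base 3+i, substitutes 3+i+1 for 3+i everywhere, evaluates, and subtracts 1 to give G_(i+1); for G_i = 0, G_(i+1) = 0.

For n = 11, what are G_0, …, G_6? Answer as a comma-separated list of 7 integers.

step 0: 11 = 3^2 + 2; sub 4 for 3: 4^2 + 2; = 18; G_1 = 18−1 = 17
step 1: 17 = 4^2 + 1; sub 5 for 4: 5^2 + 1; = 26; G_2 = 26−1 = 25
step 2: 25 = 5^2; sub 6 for 5: 6^2; = 36; G_3 = 36−1 = 35
step 3: 35 = 5·6 + 5; sub 7 for 6: 5·7 + 5; = 40; G_4 = 40−1 = 39
step 4: 39 = 5·7 + 4; sub 8 for 7: 5·8 + 4; = 44; G_5 = 44−1 = 43
step 5: 43 = 5·8 + 3; sub 9 for 8: 5·9 + 3; = 48; G_6 = 48−1 = 47

11, 17, 25, 35, 39, 43, 47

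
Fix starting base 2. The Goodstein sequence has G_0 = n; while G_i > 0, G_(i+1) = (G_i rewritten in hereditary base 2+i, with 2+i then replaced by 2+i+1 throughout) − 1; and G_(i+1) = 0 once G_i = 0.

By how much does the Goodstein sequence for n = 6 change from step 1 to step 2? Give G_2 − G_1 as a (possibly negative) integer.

228

base 2: 6 = 2^2 + 2; at 3: 3^3 + 3 = 30; next = 29
base 3: 29 = 3^3 + 2; at 4: 4^4 + 2 = 258; next = 257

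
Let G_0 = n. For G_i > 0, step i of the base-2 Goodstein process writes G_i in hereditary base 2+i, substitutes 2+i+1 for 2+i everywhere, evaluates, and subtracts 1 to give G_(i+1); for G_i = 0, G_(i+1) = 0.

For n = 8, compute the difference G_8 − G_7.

19225159060

G_0=8  [base 2] 2^(2 + 1)  →[2↦3]→  3^(3 + 1) = 81  −1 ⇒ G_1=80
G_1=80  [base 3] 2·3^3 + 2·3^2 + 2·3 + 2  →[3↦4]→  2·4^4 + 2·4^2 + 2·4 + 2 = 554  −1 ⇒ G_2=553
G_2=553  [base 4] 2·4^4 + 2·4^2 + 2·4 + 1  →[4↦5]→  2·5^5 + 2·5^2 + 2·5 + 1 = 6311  −1 ⇒ G_3=6310
G_3=6310  [base 5] 2·5^5 + 2·5^2 + 2·5  →[5↦6]→  2·6^6 + 2·6^2 + 2·6 = 93396  −1 ⇒ G_4=93395
G_4=93395  [base 6] 2·6^6 + 2·6^2 + 6 + 5  →[6↦7]→  2·7^7 + 2·7^2 + 7 + 5 = 1647196  −1 ⇒ G_5=1647195
G_5=1647195  [base 7] 2·7^7 + 2·7^2 + 7 + 4  →[7↦8]→  2·8^8 + 2·8^2 + 8 + 4 = 33554572  −1 ⇒ G_6=33554571
G_6=33554571  [base 8] 2·8^8 + 2·8^2 + 8 + 3  →[8↦9]→  2·9^9 + 2·9^2 + 9 + 3 = 774841152  −1 ⇒ G_7=774841151
G_7=774841151  [base 9] 2·9^9 + 2·9^2 + 9 + 2  →[9↦10]→  2·10^10 + 2·10^2 + 10 + 2 = 20000000212  −1 ⇒ G_8=20000000211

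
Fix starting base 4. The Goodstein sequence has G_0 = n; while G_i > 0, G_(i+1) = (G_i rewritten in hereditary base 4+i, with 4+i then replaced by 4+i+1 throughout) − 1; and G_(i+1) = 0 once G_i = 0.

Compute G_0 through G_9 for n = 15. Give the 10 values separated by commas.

G_0=15  [base 4] 3·4 + 3  →[4↦5]→  3·5 + 3 = 18  −1 ⇒ G_1=17
G_1=17  [base 5] 3·5 + 2  →[5↦6]→  3·6 + 2 = 20  −1 ⇒ G_2=19
G_2=19  [base 6] 3·6 + 1  →[6↦7]→  3·7 + 1 = 22  −1 ⇒ G_3=21
G_3=21  [base 7] 3·7  →[7↦8]→  3·8 = 24  −1 ⇒ G_4=23
G_4=23  [base 8] 2·8 + 7  →[8↦9]→  2·9 + 7 = 25  −1 ⇒ G_5=24
G_5=24  [base 9] 2·9 + 6  →[9↦10]→  2·10 + 6 = 26  −1 ⇒ G_6=25
G_6=25  [base 10] 2·10 + 5  →[10↦11]→  2·11 + 5 = 27  −1 ⇒ G_7=26
G_7=26  [base 11] 2·11 + 4  →[11↦12]→  2·12 + 4 = 28  −1 ⇒ G_8=27
G_8=27  [base 12] 2·12 + 3  →[12↦13]→  2·13 + 3 = 29  −1 ⇒ G_9=28

15, 17, 19, 21, 23, 24, 25, 26, 27, 28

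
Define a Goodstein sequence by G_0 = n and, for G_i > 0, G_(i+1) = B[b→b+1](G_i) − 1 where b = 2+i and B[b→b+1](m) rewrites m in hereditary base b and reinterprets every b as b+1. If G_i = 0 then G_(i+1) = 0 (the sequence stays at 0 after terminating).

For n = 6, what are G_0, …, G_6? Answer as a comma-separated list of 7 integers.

6, 29, 257, 3125, 46655, 98039, 187243

G_0 = 6. HB_2(6) = 2^2 + 2. Bump = 30. G_1 = 29.
G_1 = 29. HB_3(29) = 3^3 + 2. Bump = 258. G_2 = 257.
G_2 = 257. HB_4(257) = 4^4 + 1. Bump = 3126. G_3 = 3125.
G_3 = 3125. HB_5(3125) = 5^5. Bump = 46656. G_4 = 46655.
G_4 = 46655. HB_6(46655) = 5·6^5 + 5·6^4 + 5·6^3 + 5·6^2 + 5·6 + 5. Bump = 98040. G_5 = 98039.
G_5 = 98039. HB_7(98039) = 5·7^5 + 5·7^4 + 5·7^3 + 5·7^2 + 5·7 + 4. Bump = 187244. G_6 = 187243.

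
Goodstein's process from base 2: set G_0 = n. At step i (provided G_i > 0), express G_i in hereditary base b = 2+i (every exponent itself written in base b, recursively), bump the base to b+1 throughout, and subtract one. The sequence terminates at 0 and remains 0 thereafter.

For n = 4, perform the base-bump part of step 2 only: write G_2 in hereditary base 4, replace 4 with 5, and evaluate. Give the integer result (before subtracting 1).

61

G_0 = 4. HB_2(4) = 2^2. Bump = 27. G_1 = 26.
G_1 = 26. HB_3(26) = 2·3^2 + 2·3 + 2. Bump = 42. G_2 = 41.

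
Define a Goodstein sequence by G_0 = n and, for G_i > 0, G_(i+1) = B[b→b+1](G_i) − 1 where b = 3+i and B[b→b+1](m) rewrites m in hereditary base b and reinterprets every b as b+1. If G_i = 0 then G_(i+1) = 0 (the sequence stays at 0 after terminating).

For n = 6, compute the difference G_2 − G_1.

(0) 6|_3 = 2·3 ↦ 2·4|_4 = 8 ⇒ 7
(1) 7|_4 = 4 + 3 ↦ 5 + 3|_5 = 8 ⇒ 7

0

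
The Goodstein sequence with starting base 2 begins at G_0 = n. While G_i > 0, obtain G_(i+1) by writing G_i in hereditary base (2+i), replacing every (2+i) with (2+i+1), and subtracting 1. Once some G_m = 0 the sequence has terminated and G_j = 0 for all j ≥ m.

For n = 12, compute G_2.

[0] 12 ≡ 2^(2 + 1) + 2^2 (base 2). Lift 3: 108. −1: 107.
[1] 107 ≡ 3^(3 + 1) + 2·3^2 + 2·3 + 2 (base 3). Lift 4: 1066. −1: 1065.

1065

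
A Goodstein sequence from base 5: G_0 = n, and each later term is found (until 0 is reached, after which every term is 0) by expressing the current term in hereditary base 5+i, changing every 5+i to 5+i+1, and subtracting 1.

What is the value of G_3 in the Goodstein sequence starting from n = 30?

G_0 = 30. HB_5(30) = 5^2 + 5. Bump = 42. G_1 = 41.
G_1 = 41. HB_6(41) = 6^2 + 5. Bump = 54. G_2 = 53.
G_2 = 53. HB_7(53) = 7^2 + 4. Bump = 68. G_3 = 67.
G_3 = 67. HB_8(67) = 8^2 + 3. Bump = 84. G_4 = 83.

67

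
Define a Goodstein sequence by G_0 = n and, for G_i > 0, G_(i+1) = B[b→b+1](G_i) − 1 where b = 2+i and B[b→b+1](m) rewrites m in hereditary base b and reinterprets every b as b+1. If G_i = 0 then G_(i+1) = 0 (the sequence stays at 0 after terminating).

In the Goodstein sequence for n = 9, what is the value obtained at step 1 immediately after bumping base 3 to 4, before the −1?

[0] 9 ≡ 2^(2 + 1) + 1 (base 2). Lift 3: 82. −1: 81.
[1] 81 ≡ 3^(3 + 1) (base 3). Lift 4: 1024. −1: 1023.

1024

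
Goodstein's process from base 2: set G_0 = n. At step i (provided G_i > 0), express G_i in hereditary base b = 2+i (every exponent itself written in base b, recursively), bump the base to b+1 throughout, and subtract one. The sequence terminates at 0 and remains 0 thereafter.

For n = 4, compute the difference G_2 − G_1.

4 —HB2→ 2^2 —bump→ 3^3 = 27 —(−1)→ 26
26 —HB3→ 2·3^2 + 2·3 + 2 —bump→ 2·4^2 + 2·4 + 2 = 42 —(−1)→ 41

15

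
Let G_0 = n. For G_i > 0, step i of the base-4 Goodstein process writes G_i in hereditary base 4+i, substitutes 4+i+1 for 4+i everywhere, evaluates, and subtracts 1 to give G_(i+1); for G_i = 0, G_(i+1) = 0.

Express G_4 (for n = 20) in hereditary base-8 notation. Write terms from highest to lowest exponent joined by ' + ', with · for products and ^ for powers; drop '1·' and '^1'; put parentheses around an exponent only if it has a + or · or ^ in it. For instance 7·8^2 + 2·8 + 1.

8^2 + 1

i=0: 20 = 4^2 + 4 (b=4); 4→5: 5^2 + 5 = 30; 30−1 = 29
i=1: 29 = 5^2 + 4 (b=5); 5→6: 6^2 + 4 = 40; 40−1 = 39
i=2: 39 = 6^2 + 3 (b=6); 6→7: 7^2 + 3 = 52; 52−1 = 51
i=3: 51 = 7^2 + 2 (b=7); 7→8: 8^2 + 2 = 66; 66−1 = 65
i=4: 65 = 8^2 + 1 (b=8); 8→9: 9^2 + 1 = 82; 82−1 = 81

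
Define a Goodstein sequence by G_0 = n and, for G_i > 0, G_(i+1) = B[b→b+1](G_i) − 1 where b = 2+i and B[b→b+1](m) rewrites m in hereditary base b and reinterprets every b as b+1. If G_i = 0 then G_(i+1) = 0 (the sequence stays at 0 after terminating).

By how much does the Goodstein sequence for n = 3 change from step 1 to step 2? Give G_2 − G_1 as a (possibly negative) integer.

0

3 —HB2→ 2 + 1 —bump→ 3 + 1 = 4 —(−1)→ 3
3 —HB3→ 3 —bump→ 4 = 4 —(−1)→ 3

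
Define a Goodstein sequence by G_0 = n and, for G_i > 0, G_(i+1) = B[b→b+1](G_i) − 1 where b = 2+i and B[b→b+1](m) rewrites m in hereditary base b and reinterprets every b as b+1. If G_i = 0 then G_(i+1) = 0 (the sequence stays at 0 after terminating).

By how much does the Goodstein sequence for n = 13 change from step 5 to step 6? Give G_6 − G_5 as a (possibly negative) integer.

(0) 13|_2 = 2^(2 + 1) + 2^2 + 1 ↦ 3^(3 + 1) + 3^3 + 1|_3 = 109 ⇒ 108
(1) 108|_3 = 3^(3 + 1) + 3^3 ↦ 4^(4 + 1) + 4^4|_4 = 1280 ⇒ 1279
(2) 1279|_4 = 4^(4 + 1) + 3·4^3 + 3·4^2 + 3·4 + 3 ↦ 5^(5 + 1) + 3·5^3 + 3·5^2 + 3·5 + 3|_5 = 16093 ⇒ 16092
(3) 16092|_5 = 5^(5 + 1) + 3·5^3 + 3·5^2 + 3·5 + 2 ↦ 6^(6 + 1) + 3·6^3 + 3·6^2 + 3·6 + 2|_6 = 280712 ⇒ 280711
(4) 280711|_6 = 6^(6 + 1) + 3·6^3 + 3·6^2 + 3·6 + 1 ↦ 7^(7 + 1) + 3·7^3 + 3·7^2 + 3·7 + 1|_7 = 5765999 ⇒ 5765998
(5) 5765998|_7 = 7^(7 + 1) + 3·7^3 + 3·7^2 + 3·7 ↦ 8^(8 + 1) + 3·8^3 + 3·8^2 + 3·8|_8 = 134219480 ⇒ 134219479

128453481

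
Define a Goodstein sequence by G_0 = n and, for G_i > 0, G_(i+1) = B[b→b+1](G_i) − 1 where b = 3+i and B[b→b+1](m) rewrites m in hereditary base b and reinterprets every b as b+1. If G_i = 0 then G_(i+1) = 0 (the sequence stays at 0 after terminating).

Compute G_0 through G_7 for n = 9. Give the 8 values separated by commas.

9, 15, 17, 19, 21, 23, 24, 25

step 0: 9 = 3^2; sub 4 for 3: 4^2; = 16; G_1 = 16−1 = 15
step 1: 15 = 3·4 + 3; sub 5 for 4: 3·5 + 3; = 18; G_2 = 18−1 = 17
step 2: 17 = 3·5 + 2; sub 6 for 5: 3·6 + 2; = 20; G_3 = 20−1 = 19
step 3: 19 = 3·6 + 1; sub 7 for 6: 3·7 + 1; = 22; G_4 = 22−1 = 21
step 4: 21 = 3·7; sub 8 for 7: 3·8; = 24; G_5 = 24−1 = 23
step 5: 23 = 2·8 + 7; sub 9 for 8: 2·9 + 7; = 25; G_6 = 25−1 = 24
step 6: 24 = 2·9 + 6; sub 10 for 9: 2·10 + 6; = 26; G_7 = 26−1 = 25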